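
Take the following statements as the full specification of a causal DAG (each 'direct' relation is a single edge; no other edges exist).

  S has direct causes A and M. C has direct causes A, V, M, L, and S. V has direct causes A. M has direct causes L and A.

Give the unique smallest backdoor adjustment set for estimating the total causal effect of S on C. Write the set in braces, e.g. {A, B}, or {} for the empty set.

{A, M}

Variables eligible for adjustment (non-descendants of S, excluding S and C): {A, L, M, V}.
Backdoor paths from S to C:
  P1: S <- A -> M <- L -> C
  P2: S <- A -> M -> C
  P3: S <- A -> V -> C
  P4: S <- A -> C
  P5: S <- M <- L -> C
  P6: S <- M <- A -> V -> C
  P7: S <- M <- A -> C
  P8: S <- M -> C
The empty set is not sufficient: P2 (S <- A -> M -> C) has no collider blocking it and no conditioned non-collider, so it is open.
Try {A, M}:
  P1: blocked at fork node A ∈ conditioning set.
  P2: blocked at fork node A ∈ conditioning set.
  P3: blocked at fork node A ∈ conditioning set.
  P4: blocked at fork node A ∈ conditioning set.
  P5: blocked at chain node M ∈ conditioning set.
  P6: blocked at chain node M ∈ conditioning set.
  P7: blocked at chain node M ∈ conditioning set.
  P8: blocked at fork node M ∈ conditioning set.
{A, M} contains no descendant of S and blocks every backdoor path.
Every element of {A, M} is needed (dropping A leaves P1 open; dropping M leaves P5 open), so no proper subset is valid.
Among all size-2 subsets of the eligible variables, only {A, M} blocks every backdoor path, so it is the unique smallest valid adjustment set.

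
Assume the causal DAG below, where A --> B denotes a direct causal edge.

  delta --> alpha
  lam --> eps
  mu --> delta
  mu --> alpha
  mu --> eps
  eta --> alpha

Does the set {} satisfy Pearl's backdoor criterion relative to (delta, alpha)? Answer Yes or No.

No

Backdoor paths from delta to alpha (paths whose first edge points into delta):
  P1: delta <- mu -> alpha
Condition 1 (no descendant of delta in the set): holds — descendants of delta are {alpha}; none are in {}.
Condition 2 (every backdoor path blocked by {}):
  P1: open — no interior node is in the conditioning set.
{} does not satisfy the backdoor criterion.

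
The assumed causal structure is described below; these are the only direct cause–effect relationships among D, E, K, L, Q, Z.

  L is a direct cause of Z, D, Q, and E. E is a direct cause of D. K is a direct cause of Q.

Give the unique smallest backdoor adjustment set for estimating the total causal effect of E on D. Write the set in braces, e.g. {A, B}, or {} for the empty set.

Variables eligible for adjustment (non-descendants of E, excluding E and D): {K, L, Q, Z}.
Backdoor paths from E to D:
  P1: E <- L -> D
The empty set is not sufficient: P1 (E <- L -> D) has no collider blocking it and no conditioned non-collider, so it is open.
Try {L}:
  P1: blocked at fork node L ∈ conditioning set.
{L} contains no descendant of E and blocks every backdoor path.
No other singleton works — e.g. {K} leaves P1 open — so {L} is the unique smallest valid adjustment set.

{L}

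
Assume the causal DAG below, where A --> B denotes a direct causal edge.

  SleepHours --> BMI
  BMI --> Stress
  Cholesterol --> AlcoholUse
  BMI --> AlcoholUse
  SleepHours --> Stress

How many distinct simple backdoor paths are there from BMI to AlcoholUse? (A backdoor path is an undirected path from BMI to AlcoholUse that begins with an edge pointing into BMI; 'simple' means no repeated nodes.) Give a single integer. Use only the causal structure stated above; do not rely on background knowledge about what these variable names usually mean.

0

A backdoor path from BMI to AlcoholUse is any simple undirected path whose first edge points into BMI (i.e. leaves BMI via a parent).
Parents of BMI: {SleepHours}.
No simple path from any parent of BMI reaches AlcoholUse without revisiting BMI, so there are no backdoor paths.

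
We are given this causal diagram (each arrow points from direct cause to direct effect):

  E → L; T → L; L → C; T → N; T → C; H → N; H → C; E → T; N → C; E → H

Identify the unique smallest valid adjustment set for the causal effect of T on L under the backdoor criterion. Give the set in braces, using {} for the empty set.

Variables eligible for adjustment (non-descendants of T, excluding T and L): {E, H}.
Backdoor paths from T to L:
  P1: T <- E -> H -> N -> C <- L
  P2: T <- E -> H -> C <- L
  P3: T <- E -> L
The empty set is not sufficient: P3 (T <- E -> L) has no collider blocking it and no conditioned non-collider, so it is open.
Try {E}:
  P1: blocked at fork node E ∈ conditioning set.
  P2: blocked at fork node E ∈ conditioning set.
  P3: blocked at fork node E ∈ conditioning set.
{E} contains no descendant of T and blocks every backdoor path.
No other singleton works — e.g. {H} leaves P3 open — so {E} is the unique smallest valid adjustment set.

{E}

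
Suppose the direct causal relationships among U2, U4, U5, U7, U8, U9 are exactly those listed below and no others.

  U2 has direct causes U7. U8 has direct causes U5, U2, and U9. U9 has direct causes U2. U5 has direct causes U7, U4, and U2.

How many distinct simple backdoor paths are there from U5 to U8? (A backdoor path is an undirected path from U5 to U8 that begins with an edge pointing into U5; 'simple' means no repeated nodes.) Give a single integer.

4

A backdoor path from U5 to U8 is any simple undirected path whose first edge points into U5 (i.e. leaves U5 via a parent).
Parents of U5: {U2, U4, U7}.
Enumerating:
  P1: U5 <- U7 -> U2 -> U9 -> U8
  P2: U5 <- U7 -> U2 -> U8
  P3: U5 <- U2 -> U9 -> U8
  P4: U5 <- U2 -> U8
That exhausts the simple backdoor paths. Count: 4.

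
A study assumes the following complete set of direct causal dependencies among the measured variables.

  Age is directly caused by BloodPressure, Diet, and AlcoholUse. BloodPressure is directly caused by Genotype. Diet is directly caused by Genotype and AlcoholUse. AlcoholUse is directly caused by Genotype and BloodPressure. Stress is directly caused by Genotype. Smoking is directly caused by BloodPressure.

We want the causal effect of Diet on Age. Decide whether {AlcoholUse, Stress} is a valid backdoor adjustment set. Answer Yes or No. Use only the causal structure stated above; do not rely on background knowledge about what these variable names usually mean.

Backdoor paths from Diet to Age (paths whose first edge points into Diet):
  P1: Diet <- Genotype -> BloodPressure -> AlcoholUse -> Age
  P2: Diet <- Genotype -> BloodPressure -> Age
  P3: Diet <- Genotype -> AlcoholUse <- BloodPressure -> Age
  P4: Diet <- Genotype -> AlcoholUse -> Age
  P5: Diet <- AlcoholUse <- Genotype -> BloodPressure -> Age
  P6: Diet <- AlcoholUse <- BloodPressure -> Age
  P7: Diet <- AlcoholUse -> Age
Condition 1 (no descendant of Diet in the set): holds — descendants of Diet are {Age}; none are in {AlcoholUse, Stress}.
Condition 2 (every backdoor path blocked by {AlcoholUse, Stress}):
  P1: blocked at chain node AlcoholUse ∈ conditioning set.
  P2: open — no interior node is in the conditioning set.
  P3: open — collider(s) AlcoholUse are conditioned on (or have a conditioned descendant) and no non-collider on the path is in the set.
  P4: blocked at chain node AlcoholUse ∈ conditioning set.
  P5: blocked at chain node AlcoholUse ∈ conditioning set.
  P6: blocked at chain node AlcoholUse ∈ conditioning set.
  P7: blocked at fork node AlcoholUse ∈ conditioning set.
{AlcoholUse, Stress} does not satisfy the backdoor criterion.

No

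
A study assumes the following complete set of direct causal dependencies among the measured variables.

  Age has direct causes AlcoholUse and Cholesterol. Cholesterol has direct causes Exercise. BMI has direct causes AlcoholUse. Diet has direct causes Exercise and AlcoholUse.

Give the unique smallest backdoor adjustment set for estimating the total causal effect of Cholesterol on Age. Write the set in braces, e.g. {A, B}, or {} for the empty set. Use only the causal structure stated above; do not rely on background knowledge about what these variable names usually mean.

{}

Variables eligible for adjustment (non-descendants of Cholesterol, excluding Cholesterol and Age): {AlcoholUse, BMI, Diet, Exercise}.
Backdoor paths from Cholesterol to Age:
  P1: Cholesterol <- Exercise -> Diet <- AlcoholUse -> Age
Each backdoor path contains an unconditioned collider, so every path is already blocked with the empty conditioning set:
  P1: blocked at collider Diet (neither it nor any descendant is in the conditioning set).
The empty set is therefore the unique smallest valid set.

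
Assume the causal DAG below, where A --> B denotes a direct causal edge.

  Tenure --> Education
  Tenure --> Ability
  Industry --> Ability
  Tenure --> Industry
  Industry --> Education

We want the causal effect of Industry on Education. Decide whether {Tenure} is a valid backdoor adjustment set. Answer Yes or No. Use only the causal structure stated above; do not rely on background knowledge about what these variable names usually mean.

Yes

Backdoor paths from Industry to Education (paths whose first edge points into Industry):
  P1: Industry <- Tenure -> Education
Condition 1 (no descendant of Industry in the set): holds — descendants of Industry are {Ability, Education}; none are in {Tenure}.
Condition 2 (every backdoor path blocked by {Tenure}):
  P1: blocked at fork node Tenure ∈ conditioning set.
{Tenure} satisfies the backdoor criterion.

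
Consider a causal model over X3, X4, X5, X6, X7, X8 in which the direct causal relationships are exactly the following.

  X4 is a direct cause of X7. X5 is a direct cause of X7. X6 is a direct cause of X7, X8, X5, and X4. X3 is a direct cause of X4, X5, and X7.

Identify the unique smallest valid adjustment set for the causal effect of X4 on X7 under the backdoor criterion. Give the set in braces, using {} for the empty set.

{X3, X6}

Variables eligible for adjustment (non-descendants of X4, excluding X4 and X7): {X3, X5, X6, X8}.
Backdoor paths from X4 to X7:
  P1: X4 <- X3 -> X5 <- X6 -> X7
  P2: X4 <- X3 -> X5 -> X7
  P3: X4 <- X3 -> X7
  P4: X4 <- X6 -> X5 <- X3 -> X7
  P5: X4 <- X6 -> X5 -> X7
  P6: X4 <- X6 -> X7
The empty set is not sufficient: P2 (X4 <- X3 -> X5 -> X7) has no collider blocking it and no conditioned non-collider, so it is open.
Try {X3, X6}:
  P1: blocked at fork node X3 ∈ conditioning set.
  P2: blocked at fork node X3 ∈ conditioning set.
  P3: blocked at fork node X3 ∈ conditioning set.
  P4: blocked at fork node X6 ∈ conditioning set.
  P5: blocked at fork node X6 ∈ conditioning set.
  P6: blocked at fork node X6 ∈ conditioning set.
{X3, X6} contains no descendant of X4 and blocks every backdoor path.
Every element of {X3, X6} is needed (dropping X3 leaves P2 open; dropping X6 leaves P5 open), so no proper subset is valid.
Among all size-2 subsets of the eligible variables, only {X3, X6} blocks every backdoor path, so it is the unique smallest valid adjustment set.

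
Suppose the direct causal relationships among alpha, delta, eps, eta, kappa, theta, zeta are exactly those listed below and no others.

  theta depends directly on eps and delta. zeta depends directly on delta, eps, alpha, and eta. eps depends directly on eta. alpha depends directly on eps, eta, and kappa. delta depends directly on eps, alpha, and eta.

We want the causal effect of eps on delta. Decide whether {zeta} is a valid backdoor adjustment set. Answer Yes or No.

Backdoor paths from eps to delta (paths whose first edge points into eps):
  P1: eps <- eta -> alpha -> delta
  P2: eps <- eta -> alpha -> zeta <- delta
  P3: eps <- eta -> delta
  P4: eps <- eta -> zeta <- alpha -> delta
  P5: eps <- eta -> zeta <- delta
Condition 1 (no descendant of eps in the set): FAILS — zeta is a descendant of eps.
Condition 2 (every backdoor path blocked by {zeta}):
  P1: open — no interior node is in the conditioning set.
  P2: open — collider(s) zeta are conditioned on (or have a conditioned descendant) and no non-collider on the path is in the set.
  P3: open — no interior node is in the conditioning set.
  P4: open — collider(s) zeta are conditioned on (or have a conditioned descendant) and no non-collider on the path is in the set.
  P5: open — collider(s) zeta are conditioned on (or have a conditioned descendant) and no non-collider on the path is in the set.
{zeta} does not satisfy the backdoor criterion.

No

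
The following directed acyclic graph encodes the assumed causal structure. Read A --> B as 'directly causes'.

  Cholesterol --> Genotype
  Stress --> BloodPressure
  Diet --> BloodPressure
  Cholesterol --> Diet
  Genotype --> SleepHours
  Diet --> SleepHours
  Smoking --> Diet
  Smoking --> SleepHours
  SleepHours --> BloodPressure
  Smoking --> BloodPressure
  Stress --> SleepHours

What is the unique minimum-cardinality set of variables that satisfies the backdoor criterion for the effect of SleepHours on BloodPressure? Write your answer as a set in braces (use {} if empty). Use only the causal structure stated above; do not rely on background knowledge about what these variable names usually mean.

Variables eligible for adjustment (non-descendants of SleepHours, excluding SleepHours and BloodPressure): {Cholesterol, Diet, Genotype, Smoking, Stress}.
Backdoor paths from SleepHours to BloodPressure:
  P1: SleepHours <- Smoking -> Diet -> BloodPressure
  P2: SleepHours <- Smoking -> BloodPressure
  P3: SleepHours <- Diet <- Smoking -> BloodPressure
  P4: SleepHours <- Diet -> BloodPressure
  P5: SleepHours <- Stress -> BloodPressure
  P6: SleepHours <- Genotype <- Cholesterol -> Diet <- Smoking -> BloodPressure
  P7: SleepHours <- Genotype <- Cholesterol -> Diet -> BloodPressure
The empty set is not sufficient: P1 (SleepHours <- Smoking -> Diet -> BloodPressure) has no collider blocking it and no conditioned non-collider, so it is open.
Try {Diet, Smoking, Stress}:
  P1: blocked at fork node Smoking ∈ conditioning set.
  P2: blocked at fork node Smoking ∈ conditioning set.
  P3: blocked at chain node Diet ∈ conditioning set.
  P4: blocked at fork node Diet ∈ conditioning set.
  P5: blocked at fork node Stress ∈ conditioning set.
  P6: blocked at fork node Smoking ∈ conditioning set.
  P7: blocked at chain node Diet ∈ conditioning set.
{Diet, Smoking, Stress} contains no descendant of SleepHours and blocks every backdoor path.
Every element of {Diet, Smoking, Stress} is needed (dropping Diet leaves P4 open; dropping Smoking leaves P2 open; dropping Stress leaves P5 open), so no proper subset is valid.
Among all size-3 subsets of the eligible variables, only {Diet, Smoking, Stress} blocks every backdoor path, so it is the unique smallest valid adjustment set.

{Diet, Smoking, Stress}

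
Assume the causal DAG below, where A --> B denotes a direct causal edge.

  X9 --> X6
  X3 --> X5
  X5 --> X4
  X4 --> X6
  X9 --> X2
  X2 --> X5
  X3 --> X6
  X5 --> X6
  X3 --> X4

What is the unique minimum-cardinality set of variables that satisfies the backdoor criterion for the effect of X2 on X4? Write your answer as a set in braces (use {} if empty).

{}

Variables eligible for adjustment (non-descendants of X2, excluding X2 and X4): {X3, X9}.
Backdoor paths from X2 to X4:
  P1: X2 <- X9 -> X6 <- X3 -> X5 -> X4
  P2: X2 <- X9 -> X6 <- X3 -> X4
  P3: X2 <- X9 -> X6 <- X5 <- X3 -> X4
  P4: X2 <- X9 -> X6 <- X5 -> X4
  P5: X2 <- X9 -> X6 <- X4
Each backdoor path contains an unconditioned collider, so every path is already blocked with the empty conditioning set:
  P1: blocked at collider X6 (neither it nor any descendant is in the conditioning set).
  P2: blocked at collider X6 (neither it nor any descendant is in the conditioning set).
  P3: blocked at collider X6 (neither it nor any descendant is in the conditioning set).
  P4: blocked at collider X6 (neither it nor any descendant is in the conditioning set).
  P5: blocked at collider X6 (neither it nor any descendant is in the conditioning set).
The empty set is therefore the unique smallest valid set.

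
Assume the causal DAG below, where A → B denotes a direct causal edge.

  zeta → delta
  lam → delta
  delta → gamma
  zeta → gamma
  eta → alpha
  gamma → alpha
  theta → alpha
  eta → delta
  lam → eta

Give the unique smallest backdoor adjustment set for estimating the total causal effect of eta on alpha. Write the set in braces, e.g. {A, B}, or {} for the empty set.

{lam}

Variables eligible for adjustment (non-descendants of eta, excluding eta and alpha): {lam, theta, zeta}.
Backdoor paths from eta to alpha:
  P1: eta <- lam -> delta <- zeta -> gamma -> alpha
  P2: eta <- lam -> delta -> gamma -> alpha
The empty set is not sufficient: P2 (eta <- lam -> delta -> gamma -> alpha) has no collider blocking it and no conditioned non-collider, so it is open.
Try {lam}:
  P1: blocked at fork node lam ∈ conditioning set.
  P2: blocked at fork node lam ∈ conditioning set.
{lam} contains no descendant of eta and blocks every backdoor path.
No other singleton works — e.g. {zeta} leaves P2 open — so {lam} is the unique smallest valid adjustment set.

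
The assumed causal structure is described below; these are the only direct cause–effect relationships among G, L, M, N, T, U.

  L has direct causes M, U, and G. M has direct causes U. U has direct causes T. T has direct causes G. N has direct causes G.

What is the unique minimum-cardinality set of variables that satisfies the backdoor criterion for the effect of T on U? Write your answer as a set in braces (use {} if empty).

Variables eligible for adjustment (non-descendants of T, excluding T and U): {G, N}.
Backdoor paths from T to U:
  P1: T <- G -> L <- U
  P2: T <- G -> L <- M <- U
Each backdoor path contains an unconditioned collider, so every path is already blocked with the empty conditioning set:
  P1: blocked at collider L (neither it nor any descendant is in the conditioning set).
  P2: blocked at collider L (neither it nor any descendant is in the conditioning set).
The empty set is therefore the unique smallest valid set.

{}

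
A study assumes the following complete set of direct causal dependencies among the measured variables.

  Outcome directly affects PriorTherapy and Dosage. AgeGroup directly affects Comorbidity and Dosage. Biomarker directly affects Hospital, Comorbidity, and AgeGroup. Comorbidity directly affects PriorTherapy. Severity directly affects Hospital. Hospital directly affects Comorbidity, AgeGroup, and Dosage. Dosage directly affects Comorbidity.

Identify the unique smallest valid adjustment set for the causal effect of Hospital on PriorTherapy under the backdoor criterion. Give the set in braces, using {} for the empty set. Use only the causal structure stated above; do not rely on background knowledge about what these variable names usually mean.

{Biomarker}

Variables eligible for adjustment (non-descendants of Hospital, excluding Hospital and PriorTherapy): {Biomarker, Outcome, Severity}.
Backdoor paths from Hospital to PriorTherapy:
  P1: Hospital <- Biomarker -> AgeGroup -> Dosage <- Outcome -> PriorTherapy
  P2: Hospital <- Biomarker -> AgeGroup -> Dosage -> Comorbidity -> PriorTherapy
  P3: Hospital <- Biomarker -> AgeGroup -> Comorbidity <- Dosage <- Outcome -> PriorTherapy
  P4: Hospital <- Biomarker -> AgeGroup -> Comorbidity -> PriorTherapy
  P5: Hospital <- Biomarker -> Comorbidity <- AgeGroup -> Dosage <- Outcome -> PriorTherapy
  P6: Hospital <- Biomarker -> Comorbidity <- Dosage <- Outcome -> PriorTherapy
  P7: Hospital <- Biomarker -> Comorbidity -> PriorTherapy
The empty set is not sufficient: P2 (Hospital <- Biomarker -> AgeGroup -> Dosage -> Comorbidity -> PriorTherapy) has no collider blocking it and no conditioned non-collider, so it is open.
Try {Biomarker}:
  P1: blocked at fork node Biomarker ∈ conditioning set.
  P2: blocked at fork node Biomarker ∈ conditioning set.
  P3: blocked at fork node Biomarker ∈ conditioning set.
  P4: blocked at fork node Biomarker ∈ conditioning set.
  P5: blocked at fork node Biomarker ∈ conditioning set.
  P6: blocked at fork node Biomarker ∈ conditioning set.
  P7: blocked at fork node Biomarker ∈ conditioning set.
{Biomarker} contains no descendant of Hospital and blocks every backdoor path.
No other singleton works — e.g. {Severity} leaves P2 open — so {Biomarker} is the unique smallest valid adjustment set.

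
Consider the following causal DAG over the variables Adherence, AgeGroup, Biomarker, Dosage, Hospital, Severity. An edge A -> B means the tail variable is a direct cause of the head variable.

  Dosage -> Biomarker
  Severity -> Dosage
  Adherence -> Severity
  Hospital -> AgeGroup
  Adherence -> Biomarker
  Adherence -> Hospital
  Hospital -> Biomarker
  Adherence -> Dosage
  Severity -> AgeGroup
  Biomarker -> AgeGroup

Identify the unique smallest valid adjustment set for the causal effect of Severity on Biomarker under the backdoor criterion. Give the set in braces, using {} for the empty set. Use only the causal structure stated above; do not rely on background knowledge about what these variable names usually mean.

{Adherence}

Variables eligible for adjustment (non-descendants of Severity, excluding Severity and Biomarker): {Adherence, Hospital}.
Backdoor paths from Severity to Biomarker:
  P1: Severity <- Adherence -> Hospital -> Biomarker
  P2: Severity <- Adherence -> Hospital -> AgeGroup <- Biomarker
  P3: Severity <- Adherence -> Dosage -> Biomarker
  P4: Severity <- Adherence -> Biomarker
The empty set is not sufficient: P1 (Severity <- Adherence -> Hospital -> Biomarker) has no collider blocking it and no conditioned non-collider, so it is open.
Try {Adherence}:
  P1: blocked at fork node Adherence ∈ conditioning set.
  P2: blocked at fork node Adherence ∈ conditioning set.
  P3: blocked at fork node Adherence ∈ conditioning set.
  P4: blocked at fork node Adherence ∈ conditioning set.
{Adherence} contains no descendant of Severity and blocks every backdoor path.
No other singleton works — e.g. {Hospital} leaves P3 open — so {Adherence} is the unique smallest valid adjustment set.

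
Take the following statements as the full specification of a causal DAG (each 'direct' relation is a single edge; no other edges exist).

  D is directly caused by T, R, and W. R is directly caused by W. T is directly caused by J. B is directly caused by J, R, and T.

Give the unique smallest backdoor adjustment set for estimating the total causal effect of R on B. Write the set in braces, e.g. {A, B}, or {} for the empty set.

{}

Variables eligible for adjustment (non-descendants of R, excluding R and B): {J, T, W}.
Backdoor paths from R to B:
  P1: R <- W -> D <- T <- J -> B
  P2: R <- W -> D <- T -> B
Each backdoor path contains an unconditioned collider, so every path is already blocked with the empty conditioning set:
  P1: blocked at collider D (neither it nor any descendant is in the conditioning set).
  P2: blocked at collider D (neither it nor any descendant is in the conditioning set).
The empty set is therefore the unique smallest valid set.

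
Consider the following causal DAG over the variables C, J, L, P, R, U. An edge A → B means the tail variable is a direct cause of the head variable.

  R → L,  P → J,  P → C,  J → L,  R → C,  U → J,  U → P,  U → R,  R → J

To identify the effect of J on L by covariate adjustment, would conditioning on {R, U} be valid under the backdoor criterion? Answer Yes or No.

Backdoor paths from J to L (paths whose first edge points into J):
  P1: J <- U -> R -> L
  P2: J <- U -> P -> C <- R -> L
  P3: J <- R -> L
  P4: J <- P <- U -> R -> L
  P5: J <- P -> C <- R -> L
Condition 1 (no descendant of J in the set): holds — descendants of J are {L}; none are in {R, U}.
Condition 2 (every backdoor path blocked by {R, U}):
  P1: blocked at fork node U ∈ conditioning set.
  P2: blocked at fork node U ∈ conditioning set.
  P3: blocked at fork node R ∈ conditioning set.
  P4: blocked at fork node U ∈ conditioning set.
  P5: blocked at collider C (neither it nor any descendant is in the conditioning set).
{R, U} satisfies the backdoor criterion.

Yes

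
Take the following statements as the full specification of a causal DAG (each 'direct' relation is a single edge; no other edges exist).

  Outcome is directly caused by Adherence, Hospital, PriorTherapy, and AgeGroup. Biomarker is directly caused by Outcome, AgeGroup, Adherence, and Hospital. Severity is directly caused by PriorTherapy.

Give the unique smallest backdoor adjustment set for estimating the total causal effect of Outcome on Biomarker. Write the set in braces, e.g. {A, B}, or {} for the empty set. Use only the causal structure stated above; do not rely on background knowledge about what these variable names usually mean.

{Adherence, AgeGroup, Hospital}

Variables eligible for adjustment (non-descendants of Outcome, excluding Outcome and Biomarker): {Adherence, AgeGroup, Hospital, PriorTherapy, Severity}.
Backdoor paths from Outcome to Biomarker:
  P1: Outcome <- Hospital -> Biomarker
  P2: Outcome <- AgeGroup -> Biomarker
  P3: Outcome <- Adherence -> Biomarker
The empty set is not sufficient: P1 (Outcome <- Hospital -> Biomarker) has no collider blocking it and no conditioned non-collider, so it is open.
Try {Adherence, AgeGroup, Hospital}:
  P1: blocked at fork node Hospital ∈ conditioning set.
  P2: blocked at fork node AgeGroup ∈ conditioning set.
  P3: blocked at fork node Adherence ∈ conditioning set.
{Adherence, AgeGroup, Hospital} contains no descendant of Outcome and blocks every backdoor path.
Every element of {Adherence, AgeGroup, Hospital} is needed (dropping Adherence leaves P3 open; dropping AgeGroup leaves P2 open; dropping Hospital leaves P1 open), so no proper subset is valid.
Among all size-3 subsets of the eligible variables, only {Adherence, AgeGroup, Hospital} blocks every backdoor path, so it is the unique smallest valid adjustment set.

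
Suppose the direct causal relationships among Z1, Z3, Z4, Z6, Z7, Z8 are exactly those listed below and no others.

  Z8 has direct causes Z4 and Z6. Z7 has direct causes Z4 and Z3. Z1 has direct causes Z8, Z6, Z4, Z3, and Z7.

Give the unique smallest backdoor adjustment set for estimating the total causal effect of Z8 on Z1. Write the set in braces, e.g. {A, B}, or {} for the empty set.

{Z4, Z6}

Variables eligible for adjustment (non-descendants of Z8, excluding Z8 and Z1): {Z3, Z4, Z6, Z7}.
Backdoor paths from Z8 to Z1:
  P1: Z8 <- Z4 -> Z7 <- Z3 -> Z1
  P2: Z8 <- Z4 -> Z7 -> Z1
  P3: Z8 <- Z4 -> Z1
  P4: Z8 <- Z6 -> Z1
The empty set is not sufficient: P2 (Z8 <- Z4 -> Z7 -> Z1) has no collider blocking it and no conditioned non-collider, so it is open.
Try {Z4, Z6}:
  P1: blocked at fork node Z4 ∈ conditioning set.
  P2: blocked at fork node Z4 ∈ conditioning set.
  P3: blocked at fork node Z4 ∈ conditioning set.
  P4: blocked at fork node Z6 ∈ conditioning set.
{Z4, Z6} contains no descendant of Z8 and blocks every backdoor path.
Every element of {Z4, Z6} is needed (dropping Z4 leaves P2 open; dropping Z6 leaves P4 open), so no proper subset is valid.
Among all size-2 subsets of the eligible variables, only {Z4, Z6} blocks every backdoor path, so it is the unique smallest valid adjustment set.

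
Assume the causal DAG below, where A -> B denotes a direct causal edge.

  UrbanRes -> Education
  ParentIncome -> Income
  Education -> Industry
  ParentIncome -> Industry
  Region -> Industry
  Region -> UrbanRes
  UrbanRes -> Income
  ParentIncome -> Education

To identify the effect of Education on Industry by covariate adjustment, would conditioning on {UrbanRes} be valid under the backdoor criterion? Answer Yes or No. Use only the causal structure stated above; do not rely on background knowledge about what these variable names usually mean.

Backdoor paths from Education to Industry (paths whose first edge points into Education):
  P1: Education <- ParentIncome -> Income <- UrbanRes <- Region -> Industry
  P2: Education <- ParentIncome -> Industry
  P3: Education <- UrbanRes <- Region -> Industry
  P4: Education <- UrbanRes -> Income <- ParentIncome -> Industry
Condition 1 (no descendant of Education in the set): holds — descendants of Education are {Industry}; none are in {UrbanRes}.
Condition 2 (every backdoor path blocked by {UrbanRes}):
  P1: blocked at collider Income (neither it nor any descendant is in the conditioning set).
  P2: open — no interior node is in the conditioning set.
  P3: blocked at chain node UrbanRes ∈ conditioning set.
  P4: blocked at fork node UrbanRes ∈ conditioning set.
{UrbanRes} does not satisfy the backdoor criterion.

No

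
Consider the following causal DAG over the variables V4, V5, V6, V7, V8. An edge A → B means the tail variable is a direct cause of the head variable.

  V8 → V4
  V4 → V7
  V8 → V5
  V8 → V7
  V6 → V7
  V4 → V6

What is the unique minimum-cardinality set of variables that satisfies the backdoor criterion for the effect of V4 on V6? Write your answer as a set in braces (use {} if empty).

Variables eligible for adjustment (non-descendants of V4, excluding V4 and V6): {V5, V8}.
Backdoor paths from V4 to V6:
  P1: V4 <- V8 -> V7 <- V6
Each backdoor path contains an unconditioned collider, so every path is already blocked with the empty conditioning set:
  P1: blocked at collider V7 (neither it nor any descendant is in the conditioning set).
The empty set is therefore the unique smallest valid set.

{}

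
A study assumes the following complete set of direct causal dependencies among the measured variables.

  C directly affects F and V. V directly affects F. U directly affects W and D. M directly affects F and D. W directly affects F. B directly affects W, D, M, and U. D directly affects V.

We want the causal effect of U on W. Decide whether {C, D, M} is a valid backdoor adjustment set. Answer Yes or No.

Backdoor paths from U to W (paths whose first edge points into U):
  P1: U <- B -> W
  P2: U <- B -> M -> D -> V <- C -> F <- W
  P3: U <- B -> M -> D -> V -> F <- W
  P4: U <- B -> M -> F <- W
  P5: U <- B -> D <- M -> F <- W
  P6: U <- B -> D -> V <- C -> F <- W
  P7: U <- B -> D -> V -> F <- W
Condition 1 (no descendant of U in the set): FAILS — D is a descendant of U.
Condition 2 (every backdoor path blocked by {C, D, M}):
  P1: open — no interior node is in the conditioning set.
  P2: blocked at chain node M ∈ conditioning set.
  P3: blocked at chain node M ∈ conditioning set.
  P4: blocked at chain node M ∈ conditioning set.
  P5: blocked at fork node M ∈ conditioning set.
  P6: blocked at chain node D ∈ conditioning set.
  P7: blocked at chain node D ∈ conditioning set.
{C, D, M} does not satisfy the backdoor criterion.

No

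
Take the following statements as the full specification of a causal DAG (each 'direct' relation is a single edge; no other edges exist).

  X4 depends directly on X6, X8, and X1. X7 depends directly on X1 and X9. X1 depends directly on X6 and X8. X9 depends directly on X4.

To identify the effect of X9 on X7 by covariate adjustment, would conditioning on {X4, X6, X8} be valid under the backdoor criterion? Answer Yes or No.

Backdoor paths from X9 to X7 (paths whose first edge points into X9):
  P1: X9 <- X4 <- X6 -> X1 -> X7
  P2: X9 <- X4 <- X8 -> X1 -> X7
  P3: X9 <- X4 <- X1 -> X7
Condition 1 (no descendant of X9 in the set): holds — descendants of X9 are {X7}; none are in {X4, X6, X8}.
Condition 2 (every backdoor path blocked by {X4, X6, X8}):
  P1: blocked at chain node X4 ∈ conditioning set.
  P2: blocked at chain node X4 ∈ conditioning set.
  P3: blocked at chain node X4 ∈ conditioning set.
{X4, X6, X8} satisfies the backdoor criterion.

Yes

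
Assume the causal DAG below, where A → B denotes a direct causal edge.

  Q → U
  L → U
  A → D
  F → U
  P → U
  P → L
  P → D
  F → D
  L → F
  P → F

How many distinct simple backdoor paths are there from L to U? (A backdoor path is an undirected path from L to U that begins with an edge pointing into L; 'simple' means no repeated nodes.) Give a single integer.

A backdoor path from L to U is any simple undirected path whose first edge points into L (i.e. leaves L via a parent).
Parents of L: {P}.
Enumerating:
  P1: L <- P -> F -> U
  P2: L <- P -> U
  P3: L <- P -> D <- F -> U
That exhausts the simple backdoor paths. Count: 3.

3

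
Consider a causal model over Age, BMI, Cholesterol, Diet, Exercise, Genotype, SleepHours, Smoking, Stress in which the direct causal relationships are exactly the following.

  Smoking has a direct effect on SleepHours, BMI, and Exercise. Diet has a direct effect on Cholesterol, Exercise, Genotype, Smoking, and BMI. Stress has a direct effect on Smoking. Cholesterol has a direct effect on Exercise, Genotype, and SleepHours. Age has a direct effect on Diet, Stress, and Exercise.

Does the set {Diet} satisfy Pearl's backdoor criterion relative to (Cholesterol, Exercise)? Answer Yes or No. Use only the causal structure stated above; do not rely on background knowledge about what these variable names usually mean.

Backdoor paths from Cholesterol to Exercise (paths whose first edge points into Cholesterol):
  P1: Cholesterol <- Diet <- Age -> Stress -> Smoking -> Exercise
  P2: Cholesterol <- Diet <- Age -> Exercise
  P3: Cholesterol <- Diet -> Smoking <- Stress <- Age -> Exercise
  P4: Cholesterol <- Diet -> Smoking -> Exercise
  P5: Cholesterol <- Diet -> Exercise
  P6: Cholesterol <- Diet -> BMI <- Smoking <- Stress <- Age -> Exercise
  P7: Cholesterol <- Diet -> BMI <- Smoking -> Exercise
Condition 1 (no descendant of Cholesterol in the set): holds — descendants of Cholesterol are {Exercise, Genotype, SleepHours}; none are in {Diet}.
Condition 2 (every backdoor path blocked by {Diet}):
  P1: blocked at chain node Diet ∈ conditioning set.
  P2: blocked at chain node Diet ∈ conditioning set.
  P3: blocked at fork node Diet ∈ conditioning set.
  P4: blocked at fork node Diet ∈ conditioning set.
  P5: blocked at fork node Diet ∈ conditioning set.
  P6: blocked at fork node Diet ∈ conditioning set.
  P7: blocked at fork node Diet ∈ conditioning set.
{Diet} satisfies the backdoor criterion.

Yes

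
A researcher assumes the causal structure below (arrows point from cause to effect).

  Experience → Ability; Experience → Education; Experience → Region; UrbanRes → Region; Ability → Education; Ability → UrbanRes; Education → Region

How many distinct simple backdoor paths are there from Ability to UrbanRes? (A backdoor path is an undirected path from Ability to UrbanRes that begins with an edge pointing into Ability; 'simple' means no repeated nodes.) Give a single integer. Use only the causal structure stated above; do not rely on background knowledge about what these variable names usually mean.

2

A backdoor path from Ability to UrbanRes is any simple undirected path whose first edge points into Ability (i.e. leaves Ability via a parent).
Parents of Ability: {Experience}.
Enumerating:
  P1: Ability <- Experience -> Education -> Region <- UrbanRes
  P2: Ability <- Experience -> Region <- UrbanRes
That exhausts the simple backdoor paths. Count: 2.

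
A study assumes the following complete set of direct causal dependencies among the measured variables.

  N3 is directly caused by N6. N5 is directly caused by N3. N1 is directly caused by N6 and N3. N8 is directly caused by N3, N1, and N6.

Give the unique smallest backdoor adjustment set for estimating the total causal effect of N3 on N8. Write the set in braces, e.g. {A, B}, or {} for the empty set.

{N6}

Variables eligible for adjustment (non-descendants of N3, excluding N3 and N8): {N6}.
Backdoor paths from N3 to N8:
  P1: N3 <- N6 -> N1 -> N8
  P2: N3 <- N6 -> N8
The empty set is not sufficient: P1 (N3 <- N6 -> N1 -> N8) has no collider blocking it and no conditioned non-collider, so it is open.
Try {N6}:
  P1: blocked at fork node N6 ∈ conditioning set.
  P2: blocked at fork node N6 ∈ conditioning set.
{N6} contains no descendant of N3 and blocks every backdoor path.
{N6} is the unique smallest valid adjustment set.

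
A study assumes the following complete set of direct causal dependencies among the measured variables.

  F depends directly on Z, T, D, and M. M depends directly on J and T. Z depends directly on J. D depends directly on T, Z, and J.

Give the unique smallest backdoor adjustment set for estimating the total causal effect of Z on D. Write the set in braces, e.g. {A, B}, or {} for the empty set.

{J}

Variables eligible for adjustment (non-descendants of Z, excluding Z and D): {J, M, T}.
Backdoor paths from Z to D:
  P1: Z <- J -> M <- T -> D
  P2: Z <- J -> M <- T -> F <- D
  P3: Z <- J -> M -> F <- T -> D
  P4: Z <- J -> M -> F <- D
  P5: Z <- J -> D
The empty set is not sufficient: P5 (Z <- J -> D) has no collider blocking it and no conditioned non-collider, so it is open.
Try {J}:
  P1: blocked at fork node J ∈ conditioning set.
  P2: blocked at fork node J ∈ conditioning set.
  P3: blocked at fork node J ∈ conditioning set.
  P4: blocked at fork node J ∈ conditioning set.
  P5: blocked at fork node J ∈ conditioning set.
{J} contains no descendant of Z and blocks every backdoor path.
No other singleton works — e.g. {T} leaves P5 open — so {J} is the unique smallest valid adjustment set.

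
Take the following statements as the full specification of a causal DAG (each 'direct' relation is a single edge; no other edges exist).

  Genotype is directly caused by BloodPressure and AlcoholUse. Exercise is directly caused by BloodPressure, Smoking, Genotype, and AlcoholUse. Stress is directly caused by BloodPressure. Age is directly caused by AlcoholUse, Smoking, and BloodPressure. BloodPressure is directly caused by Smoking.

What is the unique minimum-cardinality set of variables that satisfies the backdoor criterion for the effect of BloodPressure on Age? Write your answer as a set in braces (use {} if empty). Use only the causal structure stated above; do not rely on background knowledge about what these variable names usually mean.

{Smoking}

Variables eligible for adjustment (non-descendants of BloodPressure, excluding BloodPressure and Age): {AlcoholUse, Smoking}.
Backdoor paths from BloodPressure to Age:
  P1: BloodPressure <- Smoking -> Age
  P2: BloodPressure <- Smoking -> Exercise <- AlcoholUse -> Age
  P3: BloodPressure <- Smoking -> Exercise <- Genotype <- AlcoholUse -> Age
The empty set is not sufficient: P1 (BloodPressure <- Smoking -> Age) has no collider blocking it and no conditioned non-collider, so it is open.
Try {Smoking}:
  P1: blocked at fork node Smoking ∈ conditioning set.
  P2: blocked at fork node Smoking ∈ conditioning set.
  P3: blocked at fork node Smoking ∈ conditioning set.
{Smoking} contains no descendant of BloodPressure and blocks every backdoor path.
No other singleton works — e.g. {AlcoholUse} leaves P1 open — so {Smoking} is the unique smallest valid adjustment set.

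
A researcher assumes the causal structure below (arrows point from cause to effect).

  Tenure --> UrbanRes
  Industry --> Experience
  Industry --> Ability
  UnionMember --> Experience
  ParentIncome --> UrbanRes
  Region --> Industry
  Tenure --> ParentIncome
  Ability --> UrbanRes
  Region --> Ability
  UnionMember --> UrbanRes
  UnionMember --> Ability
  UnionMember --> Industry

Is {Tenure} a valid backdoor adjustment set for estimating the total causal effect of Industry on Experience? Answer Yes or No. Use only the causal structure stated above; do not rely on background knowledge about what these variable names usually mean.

Backdoor paths from Industry to Experience (paths whose first edge points into Industry):
  P1: Industry <- UnionMember -> Experience
  P2: Industry <- Region -> Ability <- UnionMember -> Experience
  P3: Industry <- Region -> Ability -> UrbanRes <- UnionMember -> Experience
Condition 1 (no descendant of Industry in the set): holds — descendants of Industry are {Ability, Experience, UrbanRes}; none are in {Tenure}.
Condition 2 (every backdoor path blocked by {Tenure}):
  P1: open — no interior node is in the conditioning set.
  P2: blocked at collider Ability (neither it nor any descendant is in the conditioning set).
  P3: blocked at collider UrbanRes (neither it nor any descendant is in the conditioning set).
{Tenure} does not satisfy the backdoor criterion.

No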